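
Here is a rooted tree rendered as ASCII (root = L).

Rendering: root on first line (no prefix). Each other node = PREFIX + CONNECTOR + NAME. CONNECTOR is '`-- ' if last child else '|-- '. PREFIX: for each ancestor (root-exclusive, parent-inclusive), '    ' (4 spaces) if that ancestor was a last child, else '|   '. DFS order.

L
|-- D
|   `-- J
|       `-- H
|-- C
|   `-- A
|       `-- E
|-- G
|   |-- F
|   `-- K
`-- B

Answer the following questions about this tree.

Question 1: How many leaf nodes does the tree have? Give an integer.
Leaves (nodes with no children): B, E, F, H, K

Answer: 5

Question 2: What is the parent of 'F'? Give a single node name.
Answer: G

Derivation:
Scan adjacency: F appears as child of G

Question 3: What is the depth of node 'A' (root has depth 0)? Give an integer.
Answer: 2

Derivation:
Path from root to A: L -> C -> A
Depth = number of edges = 2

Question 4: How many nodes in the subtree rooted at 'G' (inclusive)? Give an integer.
Answer: 3

Derivation:
Subtree rooted at G contains: F, G, K
Count = 3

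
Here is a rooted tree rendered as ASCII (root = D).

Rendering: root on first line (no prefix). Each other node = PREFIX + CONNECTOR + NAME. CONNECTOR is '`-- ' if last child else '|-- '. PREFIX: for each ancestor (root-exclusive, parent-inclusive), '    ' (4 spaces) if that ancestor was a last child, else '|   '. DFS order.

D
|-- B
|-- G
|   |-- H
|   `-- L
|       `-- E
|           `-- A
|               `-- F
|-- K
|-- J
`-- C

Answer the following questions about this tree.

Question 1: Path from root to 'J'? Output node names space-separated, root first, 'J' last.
Walk down from root: D -> J

Answer: D J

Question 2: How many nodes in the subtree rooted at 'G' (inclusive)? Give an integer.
Answer: 6

Derivation:
Subtree rooted at G contains: A, E, F, G, H, L
Count = 6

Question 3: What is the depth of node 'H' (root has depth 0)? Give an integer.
Path from root to H: D -> G -> H
Depth = number of edges = 2

Answer: 2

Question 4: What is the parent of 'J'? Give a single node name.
Answer: D

Derivation:
Scan adjacency: J appears as child of D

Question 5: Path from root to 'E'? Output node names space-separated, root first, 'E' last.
Walk down from root: D -> G -> L -> E

Answer: D G L E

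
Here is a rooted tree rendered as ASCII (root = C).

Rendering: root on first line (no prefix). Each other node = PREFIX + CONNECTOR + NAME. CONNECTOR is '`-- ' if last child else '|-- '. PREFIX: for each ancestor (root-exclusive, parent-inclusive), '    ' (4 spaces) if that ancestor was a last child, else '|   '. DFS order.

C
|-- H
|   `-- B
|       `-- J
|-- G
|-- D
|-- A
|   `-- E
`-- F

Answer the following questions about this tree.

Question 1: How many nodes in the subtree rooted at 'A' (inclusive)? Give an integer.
Answer: 2

Derivation:
Subtree rooted at A contains: A, E
Count = 2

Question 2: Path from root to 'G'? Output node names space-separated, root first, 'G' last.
Walk down from root: C -> G

Answer: C G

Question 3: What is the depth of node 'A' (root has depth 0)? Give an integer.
Answer: 1

Derivation:
Path from root to A: C -> A
Depth = number of edges = 1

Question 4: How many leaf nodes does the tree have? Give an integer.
Leaves (nodes with no children): D, E, F, G, J

Answer: 5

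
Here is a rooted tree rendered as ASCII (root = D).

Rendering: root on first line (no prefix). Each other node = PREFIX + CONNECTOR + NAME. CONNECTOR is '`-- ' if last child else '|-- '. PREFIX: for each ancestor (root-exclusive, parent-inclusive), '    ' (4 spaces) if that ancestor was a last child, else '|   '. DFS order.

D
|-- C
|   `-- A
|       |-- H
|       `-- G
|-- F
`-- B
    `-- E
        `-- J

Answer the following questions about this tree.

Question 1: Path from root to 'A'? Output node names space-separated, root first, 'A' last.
Answer: D C A

Derivation:
Walk down from root: D -> C -> A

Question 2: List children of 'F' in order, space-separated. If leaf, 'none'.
Answer: none

Derivation:
Node F's children (from adjacency): (leaf)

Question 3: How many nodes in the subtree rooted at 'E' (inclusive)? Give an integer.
Subtree rooted at E contains: E, J
Count = 2

Answer: 2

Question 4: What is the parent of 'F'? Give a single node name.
Answer: D

Derivation:
Scan adjacency: F appears as child of D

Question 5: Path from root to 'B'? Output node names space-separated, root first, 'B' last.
Walk down from root: D -> B

Answer: D B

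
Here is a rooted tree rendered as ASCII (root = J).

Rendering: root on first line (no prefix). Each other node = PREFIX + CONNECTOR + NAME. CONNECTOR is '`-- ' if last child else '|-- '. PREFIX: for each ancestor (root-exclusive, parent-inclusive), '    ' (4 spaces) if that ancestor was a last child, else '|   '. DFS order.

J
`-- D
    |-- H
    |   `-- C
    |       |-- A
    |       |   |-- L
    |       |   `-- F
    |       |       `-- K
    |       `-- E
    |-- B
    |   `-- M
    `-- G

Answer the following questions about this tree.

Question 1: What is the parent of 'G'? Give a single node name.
Answer: D

Derivation:
Scan adjacency: G appears as child of D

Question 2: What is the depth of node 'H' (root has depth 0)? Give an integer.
Answer: 2

Derivation:
Path from root to H: J -> D -> H
Depth = number of edges = 2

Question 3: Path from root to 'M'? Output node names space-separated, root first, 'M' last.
Answer: J D B M

Derivation:
Walk down from root: J -> D -> B -> M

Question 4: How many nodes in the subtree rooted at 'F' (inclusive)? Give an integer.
Answer: 2

Derivation:
Subtree rooted at F contains: F, K
Count = 2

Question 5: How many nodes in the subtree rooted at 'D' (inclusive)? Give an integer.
Subtree rooted at D contains: A, B, C, D, E, F, G, H, K, L, M
Count = 11

Answer: 11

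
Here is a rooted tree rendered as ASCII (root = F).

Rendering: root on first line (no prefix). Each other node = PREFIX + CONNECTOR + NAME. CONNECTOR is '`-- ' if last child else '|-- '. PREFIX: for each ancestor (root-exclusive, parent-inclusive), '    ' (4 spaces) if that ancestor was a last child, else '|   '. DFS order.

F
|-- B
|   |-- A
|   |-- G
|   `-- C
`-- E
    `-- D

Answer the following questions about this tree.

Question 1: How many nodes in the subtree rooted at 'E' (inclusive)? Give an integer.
Subtree rooted at E contains: D, E
Count = 2

Answer: 2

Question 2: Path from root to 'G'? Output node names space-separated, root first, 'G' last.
Walk down from root: F -> B -> G

Answer: F B G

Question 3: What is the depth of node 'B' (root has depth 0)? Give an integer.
Path from root to B: F -> B
Depth = number of edges = 1

Answer: 1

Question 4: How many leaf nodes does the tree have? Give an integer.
Answer: 4

Derivation:
Leaves (nodes with no children): A, C, D, G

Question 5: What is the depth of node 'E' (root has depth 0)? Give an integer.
Path from root to E: F -> E
Depth = number of edges = 1

Answer: 1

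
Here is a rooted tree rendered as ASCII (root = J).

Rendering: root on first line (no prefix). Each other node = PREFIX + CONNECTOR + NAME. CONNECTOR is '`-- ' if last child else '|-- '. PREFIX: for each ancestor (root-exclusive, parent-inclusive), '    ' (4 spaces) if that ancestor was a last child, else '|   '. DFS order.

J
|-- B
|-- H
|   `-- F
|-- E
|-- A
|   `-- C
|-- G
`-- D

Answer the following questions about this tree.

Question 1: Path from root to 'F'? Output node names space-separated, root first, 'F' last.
Answer: J H F

Derivation:
Walk down from root: J -> H -> F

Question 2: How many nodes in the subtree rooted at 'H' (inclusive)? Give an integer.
Answer: 2

Derivation:
Subtree rooted at H contains: F, H
Count = 2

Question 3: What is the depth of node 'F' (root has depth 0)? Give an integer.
Answer: 2

Derivation:
Path from root to F: J -> H -> F
Depth = number of edges = 2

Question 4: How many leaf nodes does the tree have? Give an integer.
Answer: 6

Derivation:
Leaves (nodes with no children): B, C, D, E, F, G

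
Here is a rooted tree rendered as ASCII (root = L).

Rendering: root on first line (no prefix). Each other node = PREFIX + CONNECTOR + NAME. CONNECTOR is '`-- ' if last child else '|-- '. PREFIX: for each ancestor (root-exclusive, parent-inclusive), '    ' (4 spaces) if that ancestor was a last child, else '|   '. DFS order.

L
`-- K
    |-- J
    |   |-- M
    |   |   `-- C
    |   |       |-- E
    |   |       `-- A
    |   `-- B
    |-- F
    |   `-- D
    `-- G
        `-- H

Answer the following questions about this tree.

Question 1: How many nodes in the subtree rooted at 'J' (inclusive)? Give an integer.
Answer: 6

Derivation:
Subtree rooted at J contains: A, B, C, E, J, M
Count = 6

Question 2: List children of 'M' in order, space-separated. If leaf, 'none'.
Answer: C

Derivation:
Node M's children (from adjacency): C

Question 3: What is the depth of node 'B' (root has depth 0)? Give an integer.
Path from root to B: L -> K -> J -> B
Depth = number of edges = 3

Answer: 3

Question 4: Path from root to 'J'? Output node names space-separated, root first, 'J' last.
Answer: L K J

Derivation:
Walk down from root: L -> K -> J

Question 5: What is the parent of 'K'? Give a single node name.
Answer: L

Derivation:
Scan adjacency: K appears as child of L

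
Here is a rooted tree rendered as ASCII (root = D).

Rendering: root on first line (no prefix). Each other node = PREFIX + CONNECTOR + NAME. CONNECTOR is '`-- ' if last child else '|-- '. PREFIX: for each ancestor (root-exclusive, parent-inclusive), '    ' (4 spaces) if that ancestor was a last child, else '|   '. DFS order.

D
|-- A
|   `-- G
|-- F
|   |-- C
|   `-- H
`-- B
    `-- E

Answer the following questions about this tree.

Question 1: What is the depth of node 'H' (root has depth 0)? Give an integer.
Path from root to H: D -> F -> H
Depth = number of edges = 2

Answer: 2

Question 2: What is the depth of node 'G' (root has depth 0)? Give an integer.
Path from root to G: D -> A -> G
Depth = number of edges = 2

Answer: 2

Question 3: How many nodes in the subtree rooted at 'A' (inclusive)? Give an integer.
Subtree rooted at A contains: A, G
Count = 2

Answer: 2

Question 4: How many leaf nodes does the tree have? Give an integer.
Leaves (nodes with no children): C, E, G, H

Answer: 4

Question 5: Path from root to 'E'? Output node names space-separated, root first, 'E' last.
Answer: D B E

Derivation:
Walk down from root: D -> B -> E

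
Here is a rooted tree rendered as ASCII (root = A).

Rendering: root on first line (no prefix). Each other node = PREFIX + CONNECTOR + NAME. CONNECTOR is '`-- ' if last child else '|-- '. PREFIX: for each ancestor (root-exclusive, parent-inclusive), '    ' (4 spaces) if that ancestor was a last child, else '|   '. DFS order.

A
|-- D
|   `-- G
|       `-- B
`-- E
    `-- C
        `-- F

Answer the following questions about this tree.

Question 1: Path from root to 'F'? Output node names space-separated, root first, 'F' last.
Answer: A E C F

Derivation:
Walk down from root: A -> E -> C -> F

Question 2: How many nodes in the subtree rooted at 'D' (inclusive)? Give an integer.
Subtree rooted at D contains: B, D, G
Count = 3

Answer: 3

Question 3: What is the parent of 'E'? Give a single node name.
Scan adjacency: E appears as child of A

Answer: A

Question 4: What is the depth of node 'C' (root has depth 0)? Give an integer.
Answer: 2

Derivation:
Path from root to C: A -> E -> C
Depth = number of edges = 2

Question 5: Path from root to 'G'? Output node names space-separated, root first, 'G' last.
Answer: A D G

Derivation:
Walk down from root: A -> D -> G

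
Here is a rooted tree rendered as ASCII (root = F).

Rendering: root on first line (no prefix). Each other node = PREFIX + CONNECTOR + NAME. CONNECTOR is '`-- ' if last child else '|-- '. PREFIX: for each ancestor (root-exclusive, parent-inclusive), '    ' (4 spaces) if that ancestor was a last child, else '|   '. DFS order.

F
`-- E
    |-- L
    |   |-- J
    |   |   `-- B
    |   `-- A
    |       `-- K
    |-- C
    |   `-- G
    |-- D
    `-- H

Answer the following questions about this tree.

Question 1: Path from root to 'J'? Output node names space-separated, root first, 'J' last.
Answer: F E L J

Derivation:
Walk down from root: F -> E -> L -> J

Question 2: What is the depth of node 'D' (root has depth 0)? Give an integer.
Answer: 2

Derivation:
Path from root to D: F -> E -> D
Depth = number of edges = 2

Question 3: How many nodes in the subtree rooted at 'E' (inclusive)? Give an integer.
Subtree rooted at E contains: A, B, C, D, E, G, H, J, K, L
Count = 10

Answer: 10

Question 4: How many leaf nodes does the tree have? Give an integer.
Answer: 5

Derivation:
Leaves (nodes with no children): B, D, G, H, K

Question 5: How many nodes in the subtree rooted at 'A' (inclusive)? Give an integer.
Answer: 2

Derivation:
Subtree rooted at A contains: A, K
Count = 2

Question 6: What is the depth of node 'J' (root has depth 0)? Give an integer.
Answer: 3

Derivation:
Path from root to J: F -> E -> L -> J
Depth = number of edges = 3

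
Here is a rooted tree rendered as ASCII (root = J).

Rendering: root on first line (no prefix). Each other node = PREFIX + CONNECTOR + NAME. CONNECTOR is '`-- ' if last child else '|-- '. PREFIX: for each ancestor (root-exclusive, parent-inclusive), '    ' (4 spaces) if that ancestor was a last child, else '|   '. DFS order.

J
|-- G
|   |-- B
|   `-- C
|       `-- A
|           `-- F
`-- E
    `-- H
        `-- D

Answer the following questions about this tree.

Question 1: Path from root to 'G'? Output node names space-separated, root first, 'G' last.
Walk down from root: J -> G

Answer: J G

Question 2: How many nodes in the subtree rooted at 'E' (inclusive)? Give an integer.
Subtree rooted at E contains: D, E, H
Count = 3

Answer: 3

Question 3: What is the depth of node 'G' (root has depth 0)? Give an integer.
Path from root to G: J -> G
Depth = number of edges = 1

Answer: 1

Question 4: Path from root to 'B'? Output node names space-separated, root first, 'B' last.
Walk down from root: J -> G -> B

Answer: J G B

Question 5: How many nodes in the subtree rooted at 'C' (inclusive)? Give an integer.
Answer: 3

Derivation:
Subtree rooted at C contains: A, C, F
Count = 3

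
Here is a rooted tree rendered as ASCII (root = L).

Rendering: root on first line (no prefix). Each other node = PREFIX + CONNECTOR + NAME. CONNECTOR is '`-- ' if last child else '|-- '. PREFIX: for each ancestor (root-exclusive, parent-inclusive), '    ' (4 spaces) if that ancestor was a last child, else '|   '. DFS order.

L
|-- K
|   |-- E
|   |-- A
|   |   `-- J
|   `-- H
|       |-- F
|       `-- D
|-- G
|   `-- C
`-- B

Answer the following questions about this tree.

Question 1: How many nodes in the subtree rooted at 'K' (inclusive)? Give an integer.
Subtree rooted at K contains: A, D, E, F, H, J, K
Count = 7

Answer: 7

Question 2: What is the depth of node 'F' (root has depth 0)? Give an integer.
Path from root to F: L -> K -> H -> F
Depth = number of edges = 3

Answer: 3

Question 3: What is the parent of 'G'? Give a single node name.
Scan adjacency: G appears as child of L

Answer: L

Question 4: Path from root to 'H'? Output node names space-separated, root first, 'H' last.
Answer: L K H

Derivation:
Walk down from root: L -> K -> H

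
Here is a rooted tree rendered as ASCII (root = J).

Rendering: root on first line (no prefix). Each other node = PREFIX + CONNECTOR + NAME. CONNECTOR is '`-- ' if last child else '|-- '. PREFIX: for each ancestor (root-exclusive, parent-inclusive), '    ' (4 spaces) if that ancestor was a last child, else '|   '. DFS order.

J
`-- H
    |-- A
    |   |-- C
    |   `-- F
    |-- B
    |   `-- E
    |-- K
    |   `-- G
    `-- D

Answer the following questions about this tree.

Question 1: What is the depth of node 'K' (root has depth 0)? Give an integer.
Path from root to K: J -> H -> K
Depth = number of edges = 2

Answer: 2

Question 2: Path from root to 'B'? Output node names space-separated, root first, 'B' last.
Walk down from root: J -> H -> B

Answer: J H B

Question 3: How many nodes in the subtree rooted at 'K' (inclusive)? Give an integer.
Subtree rooted at K contains: G, K
Count = 2

Answer: 2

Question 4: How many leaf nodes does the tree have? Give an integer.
Leaves (nodes with no children): C, D, E, F, G

Answer: 5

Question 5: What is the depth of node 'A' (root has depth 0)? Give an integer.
Path from root to A: J -> H -> A
Depth = number of edges = 2

Answer: 2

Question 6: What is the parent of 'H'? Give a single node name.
Answer: J

Derivation:
Scan adjacency: H appears as child of J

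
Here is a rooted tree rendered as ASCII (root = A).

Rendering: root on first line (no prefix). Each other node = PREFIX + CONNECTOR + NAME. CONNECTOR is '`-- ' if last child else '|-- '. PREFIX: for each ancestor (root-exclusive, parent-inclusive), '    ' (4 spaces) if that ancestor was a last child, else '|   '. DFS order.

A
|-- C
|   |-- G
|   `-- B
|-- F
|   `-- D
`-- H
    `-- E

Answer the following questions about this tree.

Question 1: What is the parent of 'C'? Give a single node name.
Answer: A

Derivation:
Scan adjacency: C appears as child of A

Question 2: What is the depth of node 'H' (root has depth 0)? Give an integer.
Path from root to H: A -> H
Depth = number of edges = 1

Answer: 1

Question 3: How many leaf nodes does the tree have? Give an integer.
Leaves (nodes with no children): B, D, E, G

Answer: 4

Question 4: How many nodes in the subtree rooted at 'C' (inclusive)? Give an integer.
Answer: 3

Derivation:
Subtree rooted at C contains: B, C, G
Count = 3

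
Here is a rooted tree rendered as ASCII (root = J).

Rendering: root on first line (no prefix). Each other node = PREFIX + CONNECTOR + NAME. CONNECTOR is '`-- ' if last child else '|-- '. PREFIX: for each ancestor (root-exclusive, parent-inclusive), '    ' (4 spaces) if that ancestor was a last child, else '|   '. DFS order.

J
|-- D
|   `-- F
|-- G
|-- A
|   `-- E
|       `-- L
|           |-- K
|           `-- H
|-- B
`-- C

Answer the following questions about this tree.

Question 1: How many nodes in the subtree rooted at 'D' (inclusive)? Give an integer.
Answer: 2

Derivation:
Subtree rooted at D contains: D, F
Count = 2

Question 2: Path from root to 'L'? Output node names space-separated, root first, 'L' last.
Walk down from root: J -> A -> E -> L

Answer: J A E L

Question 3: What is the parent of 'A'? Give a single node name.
Scan adjacency: A appears as child of J

Answer: J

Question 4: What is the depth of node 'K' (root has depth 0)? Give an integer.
Answer: 4

Derivation:
Path from root to K: J -> A -> E -> L -> K
Depth = number of edges = 4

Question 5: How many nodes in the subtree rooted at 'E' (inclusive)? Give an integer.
Answer: 4

Derivation:
Subtree rooted at E contains: E, H, K, L
Count = 4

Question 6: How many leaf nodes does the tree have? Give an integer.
Leaves (nodes with no children): B, C, F, G, H, K

Answer: 6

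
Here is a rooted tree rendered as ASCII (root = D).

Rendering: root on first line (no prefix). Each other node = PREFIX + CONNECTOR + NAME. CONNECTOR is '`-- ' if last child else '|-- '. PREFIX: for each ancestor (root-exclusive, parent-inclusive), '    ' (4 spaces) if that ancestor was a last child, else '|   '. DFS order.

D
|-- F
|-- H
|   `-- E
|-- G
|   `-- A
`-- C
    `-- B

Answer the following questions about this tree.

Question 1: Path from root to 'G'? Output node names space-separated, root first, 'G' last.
Answer: D G

Derivation:
Walk down from root: D -> G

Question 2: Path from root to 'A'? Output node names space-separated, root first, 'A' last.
Answer: D G A

Derivation:
Walk down from root: D -> G -> A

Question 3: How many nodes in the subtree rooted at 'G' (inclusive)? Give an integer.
Answer: 2

Derivation:
Subtree rooted at G contains: A, G
Count = 2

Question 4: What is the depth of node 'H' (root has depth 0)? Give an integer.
Answer: 1

Derivation:
Path from root to H: D -> H
Depth = number of edges = 1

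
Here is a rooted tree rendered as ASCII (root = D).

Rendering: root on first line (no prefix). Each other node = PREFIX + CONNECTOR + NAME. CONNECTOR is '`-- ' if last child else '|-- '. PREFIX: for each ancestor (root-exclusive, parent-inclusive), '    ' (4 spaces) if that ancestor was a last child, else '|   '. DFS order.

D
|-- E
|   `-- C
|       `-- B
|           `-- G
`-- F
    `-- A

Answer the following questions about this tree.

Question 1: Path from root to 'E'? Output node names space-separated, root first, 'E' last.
Walk down from root: D -> E

Answer: D E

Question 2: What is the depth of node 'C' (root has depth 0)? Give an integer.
Path from root to C: D -> E -> C
Depth = number of edges = 2

Answer: 2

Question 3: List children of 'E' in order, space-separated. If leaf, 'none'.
Answer: C

Derivation:
Node E's children (from adjacency): C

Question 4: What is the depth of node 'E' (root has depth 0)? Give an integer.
Answer: 1

Derivation:
Path from root to E: D -> E
Depth = number of edges = 1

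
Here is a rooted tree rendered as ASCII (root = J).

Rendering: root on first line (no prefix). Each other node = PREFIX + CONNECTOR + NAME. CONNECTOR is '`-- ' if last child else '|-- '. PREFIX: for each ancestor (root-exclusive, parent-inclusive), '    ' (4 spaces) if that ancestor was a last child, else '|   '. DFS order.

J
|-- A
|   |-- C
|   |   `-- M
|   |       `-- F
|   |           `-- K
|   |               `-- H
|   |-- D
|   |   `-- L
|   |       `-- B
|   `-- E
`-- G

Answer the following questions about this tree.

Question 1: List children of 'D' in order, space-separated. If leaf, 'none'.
Node D's children (from adjacency): L

Answer: L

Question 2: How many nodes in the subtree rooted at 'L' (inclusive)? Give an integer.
Subtree rooted at L contains: B, L
Count = 2

Answer: 2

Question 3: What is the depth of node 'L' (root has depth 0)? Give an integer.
Answer: 3

Derivation:
Path from root to L: J -> A -> D -> L
Depth = number of edges = 3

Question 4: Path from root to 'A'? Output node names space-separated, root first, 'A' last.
Walk down from root: J -> A

Answer: J A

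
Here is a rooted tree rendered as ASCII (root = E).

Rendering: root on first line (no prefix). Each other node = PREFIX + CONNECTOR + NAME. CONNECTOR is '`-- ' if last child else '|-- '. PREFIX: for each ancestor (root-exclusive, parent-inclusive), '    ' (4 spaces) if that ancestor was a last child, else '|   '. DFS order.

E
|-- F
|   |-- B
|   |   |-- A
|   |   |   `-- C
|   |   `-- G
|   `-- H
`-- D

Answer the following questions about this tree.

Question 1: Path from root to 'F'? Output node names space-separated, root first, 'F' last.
Walk down from root: E -> F

Answer: E F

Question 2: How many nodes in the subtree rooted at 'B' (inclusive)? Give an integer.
Subtree rooted at B contains: A, B, C, G
Count = 4

Answer: 4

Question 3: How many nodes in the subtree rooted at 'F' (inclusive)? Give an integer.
Subtree rooted at F contains: A, B, C, F, G, H
Count = 6

Answer: 6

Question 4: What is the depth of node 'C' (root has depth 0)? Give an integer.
Answer: 4

Derivation:
Path from root to C: E -> F -> B -> A -> C
Depth = number of edges = 4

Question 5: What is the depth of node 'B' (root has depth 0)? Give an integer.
Path from root to B: E -> F -> B
Depth = number of edges = 2

Answer: 2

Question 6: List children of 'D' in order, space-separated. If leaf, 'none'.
Node D's children (from adjacency): (leaf)

Answer: none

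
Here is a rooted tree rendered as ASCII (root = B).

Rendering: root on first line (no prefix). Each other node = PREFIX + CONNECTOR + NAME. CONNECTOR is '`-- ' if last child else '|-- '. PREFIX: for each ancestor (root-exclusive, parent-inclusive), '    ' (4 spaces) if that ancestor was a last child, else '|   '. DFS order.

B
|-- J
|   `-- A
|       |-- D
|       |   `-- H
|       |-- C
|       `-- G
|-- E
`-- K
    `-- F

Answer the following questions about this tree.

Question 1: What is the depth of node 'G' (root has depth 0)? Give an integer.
Path from root to G: B -> J -> A -> G
Depth = number of edges = 3

Answer: 3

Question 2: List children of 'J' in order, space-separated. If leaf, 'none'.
Node J's children (from adjacency): A

Answer: A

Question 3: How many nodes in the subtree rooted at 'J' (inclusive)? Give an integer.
Subtree rooted at J contains: A, C, D, G, H, J
Count = 6

Answer: 6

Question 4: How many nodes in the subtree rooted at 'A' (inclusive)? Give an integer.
Subtree rooted at A contains: A, C, D, G, H
Count = 5

Answer: 5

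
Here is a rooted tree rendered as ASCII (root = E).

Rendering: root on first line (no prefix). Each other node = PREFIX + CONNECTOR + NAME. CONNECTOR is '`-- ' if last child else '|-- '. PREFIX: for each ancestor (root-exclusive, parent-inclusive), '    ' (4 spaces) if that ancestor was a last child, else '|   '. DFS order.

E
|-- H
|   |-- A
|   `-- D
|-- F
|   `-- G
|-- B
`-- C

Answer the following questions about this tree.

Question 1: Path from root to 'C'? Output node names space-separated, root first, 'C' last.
Walk down from root: E -> C

Answer: E C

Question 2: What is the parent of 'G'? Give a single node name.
Answer: F

Derivation:
Scan adjacency: G appears as child of F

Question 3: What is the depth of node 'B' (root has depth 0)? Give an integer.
Path from root to B: E -> B
Depth = number of edges = 1

Answer: 1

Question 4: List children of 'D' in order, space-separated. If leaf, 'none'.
Node D's children (from adjacency): (leaf)

Answer: none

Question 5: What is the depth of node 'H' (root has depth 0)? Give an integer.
Path from root to H: E -> H
Depth = number of edges = 1

Answer: 1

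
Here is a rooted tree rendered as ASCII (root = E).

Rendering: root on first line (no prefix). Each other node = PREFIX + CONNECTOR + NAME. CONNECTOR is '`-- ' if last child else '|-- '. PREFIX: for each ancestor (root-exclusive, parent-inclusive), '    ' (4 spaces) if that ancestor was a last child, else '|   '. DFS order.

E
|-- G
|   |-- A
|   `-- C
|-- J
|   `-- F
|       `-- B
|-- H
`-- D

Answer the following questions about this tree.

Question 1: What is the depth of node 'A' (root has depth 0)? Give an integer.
Answer: 2

Derivation:
Path from root to A: E -> G -> A
Depth = number of edges = 2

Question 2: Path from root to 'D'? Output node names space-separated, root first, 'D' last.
Walk down from root: E -> D

Answer: E D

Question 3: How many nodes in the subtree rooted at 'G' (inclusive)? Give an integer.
Subtree rooted at G contains: A, C, G
Count = 3

Answer: 3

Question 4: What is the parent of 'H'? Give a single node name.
Scan adjacency: H appears as child of E

Answer: E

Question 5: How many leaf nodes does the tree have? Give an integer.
Answer: 5

Derivation:
Leaves (nodes with no children): A, B, C, D, H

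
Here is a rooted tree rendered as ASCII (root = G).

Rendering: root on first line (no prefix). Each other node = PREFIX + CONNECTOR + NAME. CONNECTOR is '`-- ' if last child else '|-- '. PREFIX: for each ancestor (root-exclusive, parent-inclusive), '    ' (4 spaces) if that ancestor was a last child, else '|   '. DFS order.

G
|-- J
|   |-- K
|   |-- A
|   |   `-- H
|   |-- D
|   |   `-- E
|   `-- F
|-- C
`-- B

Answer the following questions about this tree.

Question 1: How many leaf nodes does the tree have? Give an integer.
Leaves (nodes with no children): B, C, E, F, H, K

Answer: 6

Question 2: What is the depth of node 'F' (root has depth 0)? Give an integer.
Path from root to F: G -> J -> F
Depth = number of edges = 2

Answer: 2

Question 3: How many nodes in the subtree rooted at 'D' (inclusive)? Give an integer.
Answer: 2

Derivation:
Subtree rooted at D contains: D, E
Count = 2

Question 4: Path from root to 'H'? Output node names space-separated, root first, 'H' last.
Walk down from root: G -> J -> A -> H

Answer: G J A H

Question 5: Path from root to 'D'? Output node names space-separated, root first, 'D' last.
Walk down from root: G -> J -> D

Answer: G J D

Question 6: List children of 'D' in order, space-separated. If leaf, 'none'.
Answer: E

Derivation:
Node D's children (from adjacency): E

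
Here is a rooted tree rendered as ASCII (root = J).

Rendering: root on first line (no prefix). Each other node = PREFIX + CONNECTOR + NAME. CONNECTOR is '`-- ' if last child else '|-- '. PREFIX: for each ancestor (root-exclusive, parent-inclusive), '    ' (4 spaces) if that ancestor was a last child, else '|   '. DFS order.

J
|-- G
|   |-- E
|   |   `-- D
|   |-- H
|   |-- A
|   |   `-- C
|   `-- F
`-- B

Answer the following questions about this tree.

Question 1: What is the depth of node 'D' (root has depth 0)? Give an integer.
Path from root to D: J -> G -> E -> D
Depth = number of edges = 3

Answer: 3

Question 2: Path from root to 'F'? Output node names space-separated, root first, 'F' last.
Walk down from root: J -> G -> F

Answer: J G F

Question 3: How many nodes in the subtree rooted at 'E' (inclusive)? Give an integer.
Subtree rooted at E contains: D, E
Count = 2

Answer: 2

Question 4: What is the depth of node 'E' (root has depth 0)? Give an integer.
Answer: 2

Derivation:
Path from root to E: J -> G -> E
Depth = number of edges = 2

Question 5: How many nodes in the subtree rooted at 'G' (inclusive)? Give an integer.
Subtree rooted at G contains: A, C, D, E, F, G, H
Count = 7

Answer: 7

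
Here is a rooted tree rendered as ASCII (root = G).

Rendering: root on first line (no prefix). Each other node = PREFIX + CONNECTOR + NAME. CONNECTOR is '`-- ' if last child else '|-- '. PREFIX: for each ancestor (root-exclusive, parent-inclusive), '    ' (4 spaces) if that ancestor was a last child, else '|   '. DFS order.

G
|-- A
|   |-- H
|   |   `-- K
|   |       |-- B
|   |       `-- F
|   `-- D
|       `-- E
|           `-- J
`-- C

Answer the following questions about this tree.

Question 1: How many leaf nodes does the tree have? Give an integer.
Answer: 4

Derivation:
Leaves (nodes with no children): B, C, F, J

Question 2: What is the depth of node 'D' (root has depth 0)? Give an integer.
Answer: 2

Derivation:
Path from root to D: G -> A -> D
Depth = number of edges = 2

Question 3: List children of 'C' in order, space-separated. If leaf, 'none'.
Node C's children (from adjacency): (leaf)

Answer: none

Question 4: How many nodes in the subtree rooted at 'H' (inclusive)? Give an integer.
Subtree rooted at H contains: B, F, H, K
Count = 4

Answer: 4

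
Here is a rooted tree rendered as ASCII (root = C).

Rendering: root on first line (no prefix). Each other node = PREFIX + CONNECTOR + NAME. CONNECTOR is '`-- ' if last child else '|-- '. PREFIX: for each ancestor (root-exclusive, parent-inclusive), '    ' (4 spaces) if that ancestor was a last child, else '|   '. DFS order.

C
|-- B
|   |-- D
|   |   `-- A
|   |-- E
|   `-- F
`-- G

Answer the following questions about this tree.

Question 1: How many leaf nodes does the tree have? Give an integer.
Answer: 4

Derivation:
Leaves (nodes with no children): A, E, F, G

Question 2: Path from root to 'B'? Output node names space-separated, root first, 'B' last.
Answer: C B

Derivation:
Walk down from root: C -> B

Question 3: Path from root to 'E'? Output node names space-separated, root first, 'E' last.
Answer: C B E

Derivation:
Walk down from root: C -> B -> E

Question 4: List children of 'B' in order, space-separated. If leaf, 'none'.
Node B's children (from adjacency): D, E, F

Answer: D E F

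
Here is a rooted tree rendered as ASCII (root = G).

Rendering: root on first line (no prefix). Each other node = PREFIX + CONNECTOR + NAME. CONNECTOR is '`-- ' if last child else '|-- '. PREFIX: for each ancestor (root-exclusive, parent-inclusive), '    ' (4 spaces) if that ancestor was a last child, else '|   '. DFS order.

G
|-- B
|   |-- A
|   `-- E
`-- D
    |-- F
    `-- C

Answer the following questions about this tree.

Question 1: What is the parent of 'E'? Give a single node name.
Scan adjacency: E appears as child of B

Answer: B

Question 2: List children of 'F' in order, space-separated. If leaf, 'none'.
Answer: none

Derivation:
Node F's children (from adjacency): (leaf)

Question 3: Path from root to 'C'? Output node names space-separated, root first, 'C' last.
Walk down from root: G -> D -> C

Answer: G D C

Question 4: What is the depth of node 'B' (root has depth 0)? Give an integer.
Answer: 1

Derivation:
Path from root to B: G -> B
Depth = number of edges = 1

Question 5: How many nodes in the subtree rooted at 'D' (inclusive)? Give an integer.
Subtree rooted at D contains: C, D, F
Count = 3

Answer: 3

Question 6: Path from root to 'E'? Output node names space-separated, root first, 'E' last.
Answer: G B E

Derivation:
Walk down from root: G -> B -> E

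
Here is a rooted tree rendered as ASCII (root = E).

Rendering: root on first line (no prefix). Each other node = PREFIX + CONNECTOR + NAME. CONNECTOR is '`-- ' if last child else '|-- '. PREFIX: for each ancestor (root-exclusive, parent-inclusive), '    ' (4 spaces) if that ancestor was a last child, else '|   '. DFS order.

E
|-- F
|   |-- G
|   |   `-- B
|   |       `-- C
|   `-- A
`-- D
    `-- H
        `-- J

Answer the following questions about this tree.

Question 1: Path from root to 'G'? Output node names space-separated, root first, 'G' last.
Answer: E F G

Derivation:
Walk down from root: E -> F -> G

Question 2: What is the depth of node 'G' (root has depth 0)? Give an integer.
Answer: 2

Derivation:
Path from root to G: E -> F -> G
Depth = number of edges = 2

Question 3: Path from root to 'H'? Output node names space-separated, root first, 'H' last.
Answer: E D H

Derivation:
Walk down from root: E -> D -> H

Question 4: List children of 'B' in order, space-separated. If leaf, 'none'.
Answer: C

Derivation:
Node B's children (from adjacency): C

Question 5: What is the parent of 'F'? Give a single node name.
Scan adjacency: F appears as child of E

Answer: E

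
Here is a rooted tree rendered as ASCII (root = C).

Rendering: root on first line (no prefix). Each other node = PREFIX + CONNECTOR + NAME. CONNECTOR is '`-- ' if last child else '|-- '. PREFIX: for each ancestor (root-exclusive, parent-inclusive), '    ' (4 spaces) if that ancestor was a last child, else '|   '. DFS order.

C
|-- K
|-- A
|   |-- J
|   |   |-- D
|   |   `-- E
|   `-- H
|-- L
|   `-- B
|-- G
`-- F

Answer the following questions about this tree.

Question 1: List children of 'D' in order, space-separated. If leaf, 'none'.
Node D's children (from adjacency): (leaf)

Answer: none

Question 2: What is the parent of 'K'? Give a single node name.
Scan adjacency: K appears as child of C

Answer: C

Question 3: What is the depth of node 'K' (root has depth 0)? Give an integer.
Answer: 1

Derivation:
Path from root to K: C -> K
Depth = number of edges = 1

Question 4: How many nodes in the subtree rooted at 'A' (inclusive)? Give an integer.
Subtree rooted at A contains: A, D, E, H, J
Count = 5

Answer: 5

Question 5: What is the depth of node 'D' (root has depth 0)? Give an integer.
Answer: 3

Derivation:
Path from root to D: C -> A -> J -> D
Depth = number of edges = 3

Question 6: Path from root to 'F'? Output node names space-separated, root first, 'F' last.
Answer: C F

Derivation:
Walk down from root: C -> F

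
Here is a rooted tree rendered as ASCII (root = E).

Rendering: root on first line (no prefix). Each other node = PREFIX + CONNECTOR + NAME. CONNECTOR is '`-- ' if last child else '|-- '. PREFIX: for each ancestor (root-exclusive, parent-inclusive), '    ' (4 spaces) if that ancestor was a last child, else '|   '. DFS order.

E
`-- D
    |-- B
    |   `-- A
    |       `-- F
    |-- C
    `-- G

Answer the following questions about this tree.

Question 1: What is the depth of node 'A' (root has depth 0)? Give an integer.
Path from root to A: E -> D -> B -> A
Depth = number of edges = 3

Answer: 3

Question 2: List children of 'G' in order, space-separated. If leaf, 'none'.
Answer: none

Derivation:
Node G's children (from adjacency): (leaf)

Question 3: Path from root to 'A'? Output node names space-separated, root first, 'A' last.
Walk down from root: E -> D -> B -> A

Answer: E D B A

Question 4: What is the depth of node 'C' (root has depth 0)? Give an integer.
Path from root to C: E -> D -> C
Depth = number of edges = 2

Answer: 2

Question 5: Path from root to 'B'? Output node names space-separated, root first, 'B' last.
Answer: E D B

Derivation:
Walk down from root: E -> D -> B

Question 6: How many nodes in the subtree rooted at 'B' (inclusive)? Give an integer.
Subtree rooted at B contains: A, B, F
Count = 3

Answer: 3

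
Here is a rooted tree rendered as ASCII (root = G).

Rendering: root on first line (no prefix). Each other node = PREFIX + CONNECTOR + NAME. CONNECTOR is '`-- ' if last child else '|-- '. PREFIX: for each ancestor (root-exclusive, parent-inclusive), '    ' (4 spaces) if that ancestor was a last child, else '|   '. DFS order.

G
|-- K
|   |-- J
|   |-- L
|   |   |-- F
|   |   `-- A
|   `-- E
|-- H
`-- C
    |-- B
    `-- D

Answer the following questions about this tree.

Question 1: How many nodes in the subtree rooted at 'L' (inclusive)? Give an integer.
Subtree rooted at L contains: A, F, L
Count = 3

Answer: 3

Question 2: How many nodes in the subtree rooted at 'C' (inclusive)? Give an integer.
Subtree rooted at C contains: B, C, D
Count = 3

Answer: 3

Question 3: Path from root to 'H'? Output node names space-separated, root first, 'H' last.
Walk down from root: G -> H

Answer: G H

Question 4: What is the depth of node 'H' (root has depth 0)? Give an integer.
Path from root to H: G -> H
Depth = number of edges = 1

Answer: 1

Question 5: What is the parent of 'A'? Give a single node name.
Answer: L

Derivation:
Scan adjacency: A appears as child of L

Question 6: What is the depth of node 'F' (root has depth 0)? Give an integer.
Path from root to F: G -> K -> L -> F
Depth = number of edges = 3

Answer: 3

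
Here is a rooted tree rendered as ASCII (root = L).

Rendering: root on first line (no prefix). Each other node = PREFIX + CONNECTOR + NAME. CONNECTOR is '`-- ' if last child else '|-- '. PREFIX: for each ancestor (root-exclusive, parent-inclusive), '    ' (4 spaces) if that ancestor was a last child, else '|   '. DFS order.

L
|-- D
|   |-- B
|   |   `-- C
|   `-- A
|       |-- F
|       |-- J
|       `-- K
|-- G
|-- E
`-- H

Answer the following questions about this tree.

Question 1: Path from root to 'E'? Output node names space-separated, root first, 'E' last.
Answer: L E

Derivation:
Walk down from root: L -> E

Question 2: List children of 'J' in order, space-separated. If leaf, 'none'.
Answer: none

Derivation:
Node J's children (from adjacency): (leaf)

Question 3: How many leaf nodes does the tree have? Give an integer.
Answer: 7

Derivation:
Leaves (nodes with no children): C, E, F, G, H, J, K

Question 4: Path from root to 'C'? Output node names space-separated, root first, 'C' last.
Answer: L D B C

Derivation:
Walk down from root: L -> D -> B -> C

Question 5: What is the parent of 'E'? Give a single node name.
Answer: L

Derivation:
Scan adjacency: E appears as child of L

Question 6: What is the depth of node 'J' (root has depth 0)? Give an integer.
Path from root to J: L -> D -> A -> J
Depth = number of edges = 3

Answer: 3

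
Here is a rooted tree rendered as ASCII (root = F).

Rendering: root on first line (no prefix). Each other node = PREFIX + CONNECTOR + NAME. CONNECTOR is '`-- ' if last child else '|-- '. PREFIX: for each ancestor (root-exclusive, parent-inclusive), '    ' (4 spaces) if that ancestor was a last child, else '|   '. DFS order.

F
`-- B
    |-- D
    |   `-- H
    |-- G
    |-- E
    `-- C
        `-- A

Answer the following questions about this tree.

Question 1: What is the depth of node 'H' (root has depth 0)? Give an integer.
Answer: 3

Derivation:
Path from root to H: F -> B -> D -> H
Depth = number of edges = 3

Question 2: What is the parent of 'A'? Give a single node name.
Answer: C

Derivation:
Scan adjacency: A appears as child of C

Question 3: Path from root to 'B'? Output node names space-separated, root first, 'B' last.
Answer: F B

Derivation:
Walk down from root: F -> B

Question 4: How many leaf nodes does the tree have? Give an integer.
Leaves (nodes with no children): A, E, G, H

Answer: 4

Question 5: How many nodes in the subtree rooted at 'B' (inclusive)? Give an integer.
Answer: 7

Derivation:
Subtree rooted at B contains: A, B, C, D, E, G, H
Count = 7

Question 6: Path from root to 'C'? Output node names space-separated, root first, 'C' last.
Walk down from root: F -> B -> C

Answer: F B C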